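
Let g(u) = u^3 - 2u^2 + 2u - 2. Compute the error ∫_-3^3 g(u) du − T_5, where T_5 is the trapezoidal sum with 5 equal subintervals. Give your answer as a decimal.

2.88

Exact integral: ∫_-3^3 g(u) du = -48.
T_5 = -50.88.
Error = -48 − (-50.88) = 2.88.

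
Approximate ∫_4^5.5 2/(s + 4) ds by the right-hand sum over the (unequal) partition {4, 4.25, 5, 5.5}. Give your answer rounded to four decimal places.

0.3325

Subinterval widths: 0.25, 0.75, 0.5.
Right endpoints: 4.25, 5, 5.5.
f(4.25) = 8/33, f(5) = 2/9, f(5.5) = 4/19.
Sum = Σ Δs_i · f(s_i).
Sum ≈ 0.3325.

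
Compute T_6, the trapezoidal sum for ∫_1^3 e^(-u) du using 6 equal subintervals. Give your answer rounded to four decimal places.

0.3210

Δu = (3 − 1)/6 = 1/3.
f(1) ≈ 0.3679, f(4/3) ≈ 0.2636, f(5/3) ≈ 0.1889, f(2) ≈ 0.1353, f(7/3) ≈ 0.0970, f(8/3) ≈ 0.0695, f(3) ≈ 0.0498.
T_6 = (Δu/2)·[f(u_0) + 2f(u_1) + ... + 2f(u_{5}) + f(u_6)].
Sum ≈ 0.3210.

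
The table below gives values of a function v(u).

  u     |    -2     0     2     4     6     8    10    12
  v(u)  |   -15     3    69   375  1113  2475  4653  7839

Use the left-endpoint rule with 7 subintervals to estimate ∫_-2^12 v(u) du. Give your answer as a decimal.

Δu = 2.
Sum = 2·[(-15) + 3 + 69 + 375 + 1113 + 2475 + 4653] = 17346.

17346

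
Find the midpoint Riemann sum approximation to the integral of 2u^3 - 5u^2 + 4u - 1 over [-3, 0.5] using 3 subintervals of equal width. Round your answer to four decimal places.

-101.7147

Δu = (0.5 − (-3))/3 = 7/6.
Midpoints: -29/12, -1.25, -1/12.
f(-29/12) = -58835/864, f(-1.25) = -17.71875, f(-1/12) = -1183/864.
Sum = Δu · [f(-29/12) + f(-1.25) + f(-1/12)].
Sum ≈ -101.7147.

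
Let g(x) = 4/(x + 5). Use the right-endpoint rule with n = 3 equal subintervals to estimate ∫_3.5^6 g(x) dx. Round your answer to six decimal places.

0.988042

Δx = (6 − 3.5)/3 = 5/6.
Right endpoints: 13/3, 31/6, 6.
g(13/3) = 3/7, g(31/6) = 24/61, g(6) = 4/11.
Sum = Δx · [g(13/3) + g(31/6) + g(6)].
Sum ≈ 0.988042.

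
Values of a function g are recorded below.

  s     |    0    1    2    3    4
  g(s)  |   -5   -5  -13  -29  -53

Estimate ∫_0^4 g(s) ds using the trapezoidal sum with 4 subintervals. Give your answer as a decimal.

Δs = 1.
T_4 = (1/2)·[(-5) + 2·(-5) + 2·(-13) + 2·(-29) + (-53)] = -76.

-76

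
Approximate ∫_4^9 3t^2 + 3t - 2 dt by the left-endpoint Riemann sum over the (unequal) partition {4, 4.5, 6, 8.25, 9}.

Subinterval widths: 0.5, 1.5, 2.25, 0.75.
Left endpoints: 4, 4.5, 6, 8.25.
f(4) = 58, f(4.5) = 72.25, f(6) = 124, f(8.25) = 226.9375.
Sum = Σ Δt_i · f(t_i).
Sum = 586.578125.

586.578125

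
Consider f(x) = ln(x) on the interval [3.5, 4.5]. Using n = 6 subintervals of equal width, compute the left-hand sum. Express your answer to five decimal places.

Δx = (4.5 − 3.5)/6 = 1/6.
Left endpoints: 3.5, 11/3, 23/6, 4, 25/6, 13/3.
f(3.5) ≈ 1.25276, f(11/3) ≈ 1.29928, f(23/6) ≈ 1.34373, f(4) ≈ 1.38629, f(25/6) ≈ 1.42712, f(13/3) ≈ 1.46634.
Sum = Δx · [f(3.5) + f(11/3) + f(23/6) + ...].
Sum ≈ 1.36259.

1.36259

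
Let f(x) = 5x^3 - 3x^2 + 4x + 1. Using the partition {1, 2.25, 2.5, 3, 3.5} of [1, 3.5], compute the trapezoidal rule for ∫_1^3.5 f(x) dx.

Subinterval widths: 1.25, 0.25, 0.5, 0.5.
f(1) = 7, f(2.25) = 51.765625, f(2.5) = 70.375, f(3) = 121, f(3.5) = 192.625.
On each subinterval the trapezoid contributes (Δx_i/2)·[f(x_{i-1}) + f(x_i)].
Sum = 178.24609375.

178.24609375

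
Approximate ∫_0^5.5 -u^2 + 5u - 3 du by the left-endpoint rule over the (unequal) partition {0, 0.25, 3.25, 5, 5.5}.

Subinterval widths: 0.25, 3, 1.75, 0.5.
Left endpoints: 0, 0.25, 3.25, 5.
f(0) = -3, f(0.25) = -1.8125, f(3.25) = 2.6875, f(5) = -3.
Sum = Σ Δu_i · f(u_i).
Sum = -2.984375.

-2.984375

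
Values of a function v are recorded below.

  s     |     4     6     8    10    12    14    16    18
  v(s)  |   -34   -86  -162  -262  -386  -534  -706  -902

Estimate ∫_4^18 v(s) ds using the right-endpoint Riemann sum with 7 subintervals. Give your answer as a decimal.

-6076

Δs = 2.
Sum = 2·[(-86) + (-162) + (-262) + (-386) + (-534) + (-706) + (-902)] = -6076.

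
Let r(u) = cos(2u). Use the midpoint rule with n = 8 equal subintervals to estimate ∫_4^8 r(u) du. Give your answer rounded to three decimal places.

-0.666

Δu = (8 − 4)/8 = 0.5.
Midpoints: 4.25, 4.75, 5.25, 5.75, 6.25, 6.75, 7.25, 7.75.
r(4.25) ≈ -0.602, r(4.75) ≈ -0.997, r(5.25) ≈ -0.476, r(5.75) ≈ 0.483, r(6.25) ≈ 0.998, r(6.75) ≈ 0.595, r(7.25) ≈ -0.355, r(7.75) ≈ -0.978.
Sum = Δu · [r(4.25) + r(4.75) + r(5.25) + ...].
Sum ≈ -0.666.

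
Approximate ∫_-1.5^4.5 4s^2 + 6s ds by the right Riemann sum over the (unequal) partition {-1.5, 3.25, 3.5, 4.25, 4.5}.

411.125

Subinterval widths: 4.75, 0.25, 0.75, 0.25.
Right endpoints: 3.25, 3.5, 4.25, 4.5.
f(3.25) = 61.75, f(3.5) = 70, f(4.25) = 97.75, f(4.5) = 108.
Sum = Σ Δs_i · f(s_i).
Sum = 411.125.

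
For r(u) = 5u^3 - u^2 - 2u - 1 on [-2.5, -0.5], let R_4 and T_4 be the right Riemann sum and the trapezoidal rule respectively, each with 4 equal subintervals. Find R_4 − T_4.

R_4 = -32.
T_4 = -51.875.
R_4 − T_4 = 19.875.

19.875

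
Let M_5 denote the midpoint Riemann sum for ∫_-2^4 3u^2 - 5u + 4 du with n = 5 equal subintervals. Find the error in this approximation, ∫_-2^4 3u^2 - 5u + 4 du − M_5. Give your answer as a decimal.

Exact integral: ∫_-2^4 f(u) du = 66.
M_5 = 63.84.
Error = 66 − 63.84 = 2.16.

2.16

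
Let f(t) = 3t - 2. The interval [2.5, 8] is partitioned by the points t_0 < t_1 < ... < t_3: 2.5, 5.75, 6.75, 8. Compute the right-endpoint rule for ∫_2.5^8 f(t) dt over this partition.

Subinterval widths: 3.25, 1, 1.25.
Right endpoints: 5.75, 6.75, 8.
f(5.75) = 15.25, f(6.75) = 18.25, f(8) = 22.
Sum = Σ Δt_i · f(t_i).
Sum = 95.3125.

95.3125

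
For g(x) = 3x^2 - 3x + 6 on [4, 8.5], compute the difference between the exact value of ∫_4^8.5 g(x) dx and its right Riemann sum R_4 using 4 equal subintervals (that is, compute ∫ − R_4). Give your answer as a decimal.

Exact integral: ∫_4^8.5 g(x) dx = 492.75.
R_4 = 582.92578125.
Error = 492.75 − 582.92578125 = -90.17578125.

-90.17578125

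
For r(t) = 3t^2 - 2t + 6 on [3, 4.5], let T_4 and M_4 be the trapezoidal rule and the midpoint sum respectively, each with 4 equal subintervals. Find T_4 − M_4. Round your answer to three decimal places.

T_4 = 61.98046875.
M_4 ≈ 61.82227.
T_4 − M_4 ≈ 0.158.

0.158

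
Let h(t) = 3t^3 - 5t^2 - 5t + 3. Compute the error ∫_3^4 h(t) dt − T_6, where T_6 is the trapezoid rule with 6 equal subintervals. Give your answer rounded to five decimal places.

-0.12269

Exact integral: ∫_3^4 h(t) dt ≈ 55.0833333.
T_6 ≈ 55.2060185.
Error ≈ 55.0833333 − 55.2060185 ≈ -0.12269.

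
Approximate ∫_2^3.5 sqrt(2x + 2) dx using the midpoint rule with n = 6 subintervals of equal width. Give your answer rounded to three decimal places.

Δx = (3.5 − 2)/6 = 0.25.
Midpoints: 2.125, 2.375, 2.625, 2.875, 3.125, 3.375.
f(2.125) ≈ 2.500, f(2.375) ≈ 2.598, f(2.625) ≈ 2.693, f(2.875) ≈ 2.784, f(3.125) ≈ 2.872, f(3.375) ≈ 2.958.
Sum = Δx · [f(2.125) + f(2.375) + f(2.625) + ...].
Sum ≈ 4.101.

4.101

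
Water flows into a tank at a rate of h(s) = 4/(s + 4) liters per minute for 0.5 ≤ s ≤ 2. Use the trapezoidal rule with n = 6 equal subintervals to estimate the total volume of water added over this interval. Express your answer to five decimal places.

1.15118

Δs = (2 − 0.5)/6 = 0.25.
h(0.5) = 8/9, h(0.75) = 16/19, h(1) = 0.8, h(1.25) = 16/21, h(1.5) = 8/11, h(1.75) = 16/23, h(2) = 2/3.
T_6 = (Δs/2)·[h(s_0) + 2h(s_1) + ... + 2h(s_{5}) + h(s_6)].
Sum ≈ 1.15118.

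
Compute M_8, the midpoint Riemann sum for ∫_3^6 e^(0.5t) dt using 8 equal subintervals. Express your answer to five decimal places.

Δt = (6 − 3)/8 = 0.375.
Midpoints: 3.1875, 3.5625, 3.9375, 4.3125, 4.6875, 5.0625, 5.4375, 5.8125.
f(3.1875) ≈ 4.92217, f(3.5625) ≈ 5.93727, f(3.9375) ≈ 7.16172, f(4.3125) ≈ 8.63868, f(4.6875) ≈ 10.42024, f(5.0625) ≈ 12.56921, f(5.4375) ≈ 15.16136, f(5.8125) ≈ 18.28809.
Sum = Δt · [f(3.1875) + f(3.5625) + f(3.9375) + ...].
Sum ≈ 31.16203.

31.16203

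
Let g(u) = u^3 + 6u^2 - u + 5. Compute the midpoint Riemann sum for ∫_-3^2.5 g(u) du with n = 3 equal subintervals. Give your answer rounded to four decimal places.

95.5530

Δu = (2.5 − (-3))/3 = 11/6.
Midpoints: -25/12, -0.25, 19/12.
g(-25/12) = 41615/1728, g(-0.25) = 5.609375, g(19/12) = 38755/1728.
Sum = Δu · [g(-25/12) + g(-0.25) + g(19/12)].
Sum ≈ 95.5530.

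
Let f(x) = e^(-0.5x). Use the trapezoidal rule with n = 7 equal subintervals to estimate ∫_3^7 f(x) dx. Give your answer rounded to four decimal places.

Δx = (7 − 3)/7 = 4/7.
f(3) ≈ 0.2231, f(25/7) ≈ 0.1677, f(29/7) ≈ 0.1260, f(33/7) ≈ 0.0947, f(37/7) ≈ 0.0712, f(41/7) ≈ 0.0535, f(45/7) ≈ 0.0402, f(7) ≈ 0.0302.
T_7 = (Δx/2)·[f(x_0) + 2f(x_1) + ... + 2f(x_{6}) + f(x_7)].
Sum ≈ 0.3885.

0.3885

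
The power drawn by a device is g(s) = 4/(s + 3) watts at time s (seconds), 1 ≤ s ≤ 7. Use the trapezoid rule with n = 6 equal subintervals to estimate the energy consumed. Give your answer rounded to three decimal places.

Δs = (7 − 1)/6 = 1.
g(1) = 1, g(2) = 0.8, g(3) = 2/3, g(4) = 4/7, g(5) = 0.5, g(6) = 4/9, g(7) = 0.4.
T_6 = (Δs/2)·[g(s_0) + 2g(s_1) + ... + 2g(s_{5}) + g(s_6)].
Sum ≈ 3.683.

3.683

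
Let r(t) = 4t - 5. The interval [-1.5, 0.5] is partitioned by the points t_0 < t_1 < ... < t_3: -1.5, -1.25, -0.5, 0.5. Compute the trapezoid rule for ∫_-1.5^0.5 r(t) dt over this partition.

Subinterval widths: 0.25, 0.75, 1.
r(-1.5) = -11, r(-1.25) = -10, r(-0.5) = -7, r(0.5) = -3.
On each subinterval the trapezoid contributes (Δt_i/2)·[r(t_{i-1}) + r(t_i)].
Sum = -14.

-14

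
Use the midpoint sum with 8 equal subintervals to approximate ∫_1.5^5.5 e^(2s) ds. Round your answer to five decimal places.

28715.50345

Δs = (5.5 − 1.5)/8 = 0.5.
Midpoints: 1.75, 2.25, 2.75, 3.25, 3.75, 4.25, 4.75, 5.25.
f(1.75) ≈ 33.11545, f(2.25) ≈ 90.01713, f(2.75) ≈ 244.69193, f(3.25) ≈ 665.14163, f(3.75) ≈ 1808.04241, f(4.25) ≈ 4914.76884, f(4.75) ≈ 13359.72683, f(5.25) ≈ 36315.50267.
Sum = Δs · [f(1.75) + f(2.25) + f(2.75) + ...].
Sum ≈ 28715.50345.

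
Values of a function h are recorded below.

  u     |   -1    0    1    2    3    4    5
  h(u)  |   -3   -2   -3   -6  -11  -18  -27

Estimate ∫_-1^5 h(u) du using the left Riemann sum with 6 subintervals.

Δu = 1.
Sum = 1·[(-3) + (-2) + (-3) + (-6) + (-11) + (-18)] = -43.

-43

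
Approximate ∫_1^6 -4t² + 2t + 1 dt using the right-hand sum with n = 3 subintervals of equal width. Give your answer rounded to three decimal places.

-364.259

Δt = (6 − 1)/3 = 5/3.
Right endpoints: 8/3, 13/3, 6.
f(8/3) = -199/9, f(13/3) = -589/9, f(6) = -131.
Sum = Δt · [f(8/3) + f(13/3) + f(6)].
Sum ≈ -364.259.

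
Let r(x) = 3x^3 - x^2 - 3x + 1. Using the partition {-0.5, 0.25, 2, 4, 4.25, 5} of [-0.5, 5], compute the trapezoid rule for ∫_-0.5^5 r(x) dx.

Subinterval widths: 0.75, 1.75, 2, 0.25, 0.75.
r(-0.5) = 1.875, r(0.25) = 0.234375, r(2) = 15, r(4) = 165, r(4.25) = 200.484375, r(5) = 336.
On each subinterval the trapezoid contributes (Δx_i/2)·[r(x_{i-1}) + r(x_i)].
Sum = 440.98828125.

440.98828125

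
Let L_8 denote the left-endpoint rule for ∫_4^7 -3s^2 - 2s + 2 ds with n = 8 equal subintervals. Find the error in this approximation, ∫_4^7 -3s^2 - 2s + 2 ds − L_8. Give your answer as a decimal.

-19.4765625

Exact integral: ∫_4^7 f(s) ds = -306.
L_8 = -286.5234375.
Error = -306 − (-286.5234375) = -19.4765625.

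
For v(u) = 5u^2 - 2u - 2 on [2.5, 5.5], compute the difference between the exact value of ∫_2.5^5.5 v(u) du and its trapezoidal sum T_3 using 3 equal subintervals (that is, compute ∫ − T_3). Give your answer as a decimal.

-2.5

Exact integral: ∫_2.5^5.5 v(u) du = 221.25.
T_3 = 223.75.
Error = 221.25 − 223.75 = -2.5.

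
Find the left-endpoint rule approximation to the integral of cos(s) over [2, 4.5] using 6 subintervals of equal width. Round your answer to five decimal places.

-1.90223

Δs = (4.5 − 2)/6 = 5/12.
Left endpoints: 2, 29/12, 17/6, 3.25, 11/3, 49/12.
f(2) ≈ -0.41615, f(29/12) ≈ -0.74855, f(17/6) ≈ -0.95286, f(3.25) ≈ -0.99413, f(11/3) ≈ -0.86529, f(49/12) ≈ -0.58838.
Sum = Δs · [f(2) + f(29/12) + f(17/6) + ...].
Sum ≈ -1.90223.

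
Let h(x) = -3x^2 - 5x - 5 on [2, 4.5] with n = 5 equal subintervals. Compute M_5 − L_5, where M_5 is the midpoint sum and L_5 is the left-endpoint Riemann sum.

M_5 = -136.09375.
L_5 = -121.25.
M_5 − L_5 = -14.84375.

-14.84375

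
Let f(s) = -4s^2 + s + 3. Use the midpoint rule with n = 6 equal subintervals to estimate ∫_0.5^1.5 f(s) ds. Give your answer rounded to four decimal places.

-0.3241

Δs = (1.5 − 0.5)/6 = 1/6.
Midpoints: 7/12, 0.75, 11/12, 13/12, 1.25, 17/12.
f(7/12) = 20/9, f(0.75) = 1.5, f(11/12) = 5/9, f(13/12) = -11/18, f(1.25) = -2, f(17/12) = -65/18.
Sum = Δs · [f(7/12) + f(0.75) + f(11/12) + ...].
Sum ≈ -0.3241.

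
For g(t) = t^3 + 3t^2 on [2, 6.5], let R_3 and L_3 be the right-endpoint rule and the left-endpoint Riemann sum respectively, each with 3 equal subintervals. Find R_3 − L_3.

R_3 = 1021.5.
L_3 = 449.4375.
R_3 − L_3 = 572.0625.

572.0625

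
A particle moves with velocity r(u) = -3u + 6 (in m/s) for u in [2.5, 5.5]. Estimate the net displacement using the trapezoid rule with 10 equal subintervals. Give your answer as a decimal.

-18

Δu = (5.5 − 2.5)/10 = 0.3.
r(2.5) = -1.5, r(2.8) = -2.4, r(3.1) = -3.3, r(3.4) = -4.2, r(3.7) = -5.1, r(4) = -6, r(4.3) = -6.9, r(4.6) = -7.8, r(4.9) = -8.7, r(5.2) = -9.6, r(5.5) = -10.5.
T_10 = (Δu/2)·[r(u_0) + 2r(u_1) + ... + 2r(u_{9}) + r(u_10)].
Sum = -18.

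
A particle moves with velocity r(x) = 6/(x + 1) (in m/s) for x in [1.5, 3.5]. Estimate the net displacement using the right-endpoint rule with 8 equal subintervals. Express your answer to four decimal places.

Δx = (3.5 − 1.5)/8 = 0.25.
Right endpoints: 1.75, 2, 2.25, 2.5, 2.75, 3, 3.25, 3.5.
r(1.75) = 24/11, r(2) = 2, r(2.25) = 24/13, r(2.5) = 12/7, r(2.75) = 1.6, r(3) = 1.5, r(3.25) = 24/17, r(3.5) = 4/3.
Sum = Δx · [r(1.75) + r(2) + r(2.25) + ...].
Sum ≈ 3.3968.

3.3968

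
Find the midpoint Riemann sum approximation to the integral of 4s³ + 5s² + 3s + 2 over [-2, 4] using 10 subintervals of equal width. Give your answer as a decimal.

Δs = (4 − (-2))/10 = 0.6.
Midpoints: -1.7, -1.1, -0.5, 0.1, 0.7, 1.3, 1.9, 2.5, 3.1, 3.7.
f(-1.7) = -8.302, f(-1.1) = -0.574, f(-0.5) = 1.25, f(0.1) = 2.354, f(0.7) = 7.922, f(1.3) = 23.138, f(1.9) = 53.186, f(2.5) = 103.25, f(3.1) = 178.514, f(3.7) = 284.162.
Sum = Δs · [f(-1.7) + f(-1.1) + f(-0.5) + ...].
Sum = 386.94.

386.94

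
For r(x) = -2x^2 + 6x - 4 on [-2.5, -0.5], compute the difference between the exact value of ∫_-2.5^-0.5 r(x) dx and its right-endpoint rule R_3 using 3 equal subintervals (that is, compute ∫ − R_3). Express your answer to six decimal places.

Exact integral: ∫_-2.5^-0.5 r(x) dx ≈ -36.33333333.
R_3 ≈ -28.62962963.
Error ≈ -36.33333333 − (-28.62962963) ≈ -7.703704.

-7.703704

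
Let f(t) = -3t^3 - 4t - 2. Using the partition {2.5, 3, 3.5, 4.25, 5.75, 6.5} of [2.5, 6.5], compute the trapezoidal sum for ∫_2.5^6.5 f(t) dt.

Subinterval widths: 0.5, 0.5, 0.75, 1.5, 0.75.
f(2.5) = -58.875, f(3) = -95, f(3.5) = -144.625, f(4.25) = -249.296875, f(5.75) = -595.328125, f(6.5) = -851.875.
On each subinterval the trapezoid contributes (Δt_i/2)·[f(t_{i-1}) + f(t_i)].
Sum = -1422.265625.

-1422.265625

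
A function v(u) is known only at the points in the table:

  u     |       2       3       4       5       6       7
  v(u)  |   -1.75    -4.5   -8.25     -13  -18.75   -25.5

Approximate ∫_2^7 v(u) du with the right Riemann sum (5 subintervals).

-70

Δu = 1.
Sum = 1·[(-4.5) + (-8.25) + (-13) + (-18.75) + (-25.5)] = -70.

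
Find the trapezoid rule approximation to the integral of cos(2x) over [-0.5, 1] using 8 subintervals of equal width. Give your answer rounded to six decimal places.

0.865102

Δx = (1 − (-0.5))/8 = 0.1875.
f(-0.5) ≈ 0.540302, f(-0.3125) ≈ 0.810963, f(-0.125) ≈ 0.968912, f(0.0625) ≈ 0.992198, f(0.25) ≈ 0.877583, f(0.4375) ≈ 0.640997, f(0.625) ≈ 0.315322, f(0.8125) ≈ -0.054177, f(1) ≈ -0.416147.
T_8 = (Δx/2)·[f(x_0) + 2f(x_1) + ... + 2f(x_{7}) + f(x_8)].
Sum ≈ 0.865102.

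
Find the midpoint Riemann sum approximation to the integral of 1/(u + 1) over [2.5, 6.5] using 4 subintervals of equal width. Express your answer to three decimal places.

0.760

Δu = (6.5 − 2.5)/4 = 1.
Midpoints: 3, 4, 5, 6.
f(3) = 0.25, f(4) = 0.2, f(5) = 1/6, f(6) = 1/7.
Sum = Δu · [f(3) + f(4) + f(5) + f(6)].
Sum ≈ 0.760.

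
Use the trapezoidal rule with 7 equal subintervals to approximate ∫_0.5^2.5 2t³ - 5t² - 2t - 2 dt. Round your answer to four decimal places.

Δt = (2.5 − 0.5)/7 = 2/7.
f(0.5) = -4, f(11/14) = -1951/343, f(15/14) = -2546/343, f(19/14) = -3061/343, f(23/14) = -3400/343, f(27/14) = -3467/343, f(31/14) = -3166/343, f(2.5) = -7.
T_7 = (Δt/2)·[f(t_0) + 2f(t_1) + ... + 2f(t_{6}) + f(t_7)].
Sum ≈ -16.2245.

-16.2245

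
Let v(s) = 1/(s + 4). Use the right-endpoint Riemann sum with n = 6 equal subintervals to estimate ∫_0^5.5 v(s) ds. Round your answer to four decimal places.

Δs = (5.5 − 0)/6 = 11/12.
Right endpoints: 11/12, 11/6, 2.75, 11/3, 55/12, 5.5.
v(11/12) = 12/59, v(11/6) = 6/35, v(2.75) = 4/27, v(11/3) = 3/23, v(55/12) = 12/103, v(5.5) = 2/19.
Sum = Δs · [v(11/12) + v(11/6) + v(2.75) + ...].
Sum ≈ 0.8022.

0.8022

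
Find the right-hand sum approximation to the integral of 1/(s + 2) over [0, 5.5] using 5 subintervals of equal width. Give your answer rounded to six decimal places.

1.142832

Δs = (5.5 − 0)/5 = 1.1.
Right endpoints: 1.1, 2.2, 3.3, 4.4, 5.5.
f(1.1) = 10/31, f(2.2) = 5/21, f(3.3) = 10/53, f(4.4) = 0.15625, f(5.5) = 2/15.
Sum = Δs · [f(1.1) + f(2.2) + f(3.3) + f(4.4) + f(5.5)].
Sum ≈ 1.142832.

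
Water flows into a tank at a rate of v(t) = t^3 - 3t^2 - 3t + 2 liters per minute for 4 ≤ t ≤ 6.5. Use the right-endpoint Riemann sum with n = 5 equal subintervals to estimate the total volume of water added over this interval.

Δt = (6.5 − 4)/5 = 0.5.
Right endpoints: 4.5, 5, 5.5, 6, 6.5.
v(4.5) = 18.875, v(5) = 37, v(5.5) = 61.125, v(6) = 92, v(6.5) = 130.375.
Sum = Δt · [v(4.5) + v(5) + v(5.5) + v(6) + v(6.5)].
Sum = 169.6875.

169.6875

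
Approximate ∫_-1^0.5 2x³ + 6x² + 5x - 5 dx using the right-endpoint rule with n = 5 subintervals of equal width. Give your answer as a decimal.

-6.705

Δx = (0.5 − (-1))/5 = 0.3.
Right endpoints: -0.7, -0.4, -0.1, 0.2, 0.5.
f(-0.7) = -6.246, f(-0.4) = -6.168, f(-0.1) = -5.442, f(0.2) = -3.744, f(0.5) = -0.75.
Sum = Δx · [f(-0.7) + f(-0.4) + f(-0.1) + f(0.2) + f(0.5)].
Sum = -6.705.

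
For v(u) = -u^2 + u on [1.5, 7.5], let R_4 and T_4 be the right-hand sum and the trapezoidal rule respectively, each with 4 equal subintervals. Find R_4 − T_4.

R_4 = -150.75.
T_4 = -114.75.
R_4 − T_4 = -36.

-36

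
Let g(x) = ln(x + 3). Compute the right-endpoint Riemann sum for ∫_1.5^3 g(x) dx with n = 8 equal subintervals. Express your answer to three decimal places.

2.509

Δx = (3 − 1.5)/8 = 0.1875.
Right endpoints: 1.6875, 1.875, 2.0625, 2.25, 2.4375, 2.625, 2.8125, 3.
g(1.6875) ≈ 1.545, g(1.875) ≈ 1.584, g(2.0625) ≈ 1.622, g(2.25) ≈ 1.658, g(2.4375) ≈ 1.693, g(2.625) ≈ 1.727, g(2.8125) ≈ 1.760, g(3) ≈ 1.792.
Sum = Δx · [g(1.6875) + g(1.875) + g(2.0625) + ...].
Sum ≈ 2.509.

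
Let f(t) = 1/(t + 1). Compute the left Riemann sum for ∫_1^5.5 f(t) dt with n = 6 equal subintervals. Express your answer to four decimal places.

Δt = (5.5 − 1)/6 = 0.75.
Left endpoints: 1, 1.75, 2.5, 3.25, 4, 4.75.
f(1) = 0.5, f(1.75) = 4/11, f(2.5) = 2/7, f(3.25) = 4/17, f(4) = 0.2, f(4.75) = 4/23.
Sum = Δt · [f(1) + f(1.75) + f(2.5) + ...].
Sum ≈ 1.3189.

1.3189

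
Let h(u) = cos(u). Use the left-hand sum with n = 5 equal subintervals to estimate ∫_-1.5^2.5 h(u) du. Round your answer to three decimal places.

Δu = (2.5 − (-1.5))/5 = 0.8.
Left endpoints: -1.5, -0.7, 0.1, 0.9, 1.7.
h(-1.5) ≈ 0.071, h(-0.7) ≈ 0.765, h(0.1) ≈ 0.995, h(0.9) ≈ 0.622, h(1.7) ≈ -0.129.
Sum = Δu · [h(-1.5) + h(-0.7) + h(0.1) + h(0.9) + h(1.7)].
Sum ≈ 1.859.

1.859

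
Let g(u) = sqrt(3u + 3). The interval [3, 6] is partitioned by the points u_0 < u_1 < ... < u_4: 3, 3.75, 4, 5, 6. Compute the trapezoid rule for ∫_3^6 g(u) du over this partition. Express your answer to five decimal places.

12.14104

Subinterval widths: 0.75, 0.25, 1, 1.
g(3) ≈ 3.46410, g(3.75) ≈ 3.77492, g(4) ≈ 3.87298, g(5) ≈ 4.24264, g(6) ≈ 4.58258.
On each subinterval the trapezoid contributes (Δu_i/2)·[g(u_{i-1}) + g(u_i)].
Sum ≈ 12.14104.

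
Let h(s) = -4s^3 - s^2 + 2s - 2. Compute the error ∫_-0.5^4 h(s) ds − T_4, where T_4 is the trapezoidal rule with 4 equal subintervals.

Exact integral: ∫_-0.5^4 h(s) ds = -270.5625.
T_4 = -291.4453125.
Error = -270.5625 − (-291.4453125) = 20.8828125.

20.8828125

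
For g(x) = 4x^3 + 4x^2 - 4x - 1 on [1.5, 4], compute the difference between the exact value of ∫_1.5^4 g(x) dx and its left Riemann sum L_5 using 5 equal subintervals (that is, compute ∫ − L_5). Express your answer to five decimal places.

Exact integral: ∫_1.5^4 g(x) dx ≈ 301.7708333.
L_5 = 233.75.
Error ≈ 301.7708333 − 233.75 ≈ 68.02083.

68.02083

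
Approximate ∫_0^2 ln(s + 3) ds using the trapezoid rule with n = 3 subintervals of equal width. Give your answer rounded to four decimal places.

Δs = (2 − 0)/3 = 2/3.
f(0) ≈ 1.0986, f(2/3) ≈ 1.2993, f(4/3) ≈ 1.4663, f(2) ≈ 1.6094.
T_3 = (Δs/2)·[f(s_0) + 2f(s_1) + 2f(s_2) + f(s_3)].
Sum ≈ 2.7464.

2.7464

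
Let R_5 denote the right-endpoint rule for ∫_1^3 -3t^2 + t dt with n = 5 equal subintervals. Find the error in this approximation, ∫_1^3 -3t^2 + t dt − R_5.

4.56

Exact integral: ∫_1^3 f(t) dt = -22.
R_5 = -26.56.
Error = -22 − (-26.56) = 4.56.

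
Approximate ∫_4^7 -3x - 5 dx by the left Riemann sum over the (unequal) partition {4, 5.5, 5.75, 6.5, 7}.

-59.8125

Subinterval widths: 1.5, 0.25, 0.75, 0.5.
Left endpoints: 4, 5.5, 5.75, 6.5.
f(4) = -17, f(5.5) = -21.5, f(5.75) = -22.25, f(6.5) = -24.5.
Sum = Σ Δx_i · f(x_i).
Sum = -59.8125.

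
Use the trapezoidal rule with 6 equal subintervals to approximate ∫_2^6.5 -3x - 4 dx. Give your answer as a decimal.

-75.375

Δx = (6.5 − 2)/6 = 0.75.
f(2) = -10, f(2.75) = -12.25, f(3.5) = -14.5, f(4.25) = -16.75, f(5) = -19, f(5.75) = -21.25, f(6.5) = -23.5.
T_6 = (Δx/2)·[f(x_0) + 2f(x_1) + ... + 2f(x_{5}) + f(x_6)].
Sum = -75.375.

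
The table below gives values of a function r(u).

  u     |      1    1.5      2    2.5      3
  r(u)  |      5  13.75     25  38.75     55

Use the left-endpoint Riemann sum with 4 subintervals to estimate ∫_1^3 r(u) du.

Δu = 0.5.
Sum = 0.5·[5 + 13.75 + 25 + 38.75] = 41.25.

41.25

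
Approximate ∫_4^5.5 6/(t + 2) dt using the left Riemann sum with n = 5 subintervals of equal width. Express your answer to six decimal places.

Δt = (5.5 − 4)/5 = 0.3.
Left endpoints: 4, 4.3, 4.6, 4.9, 5.2.
f(4) = 1, f(4.3) = 20/21, f(4.6) = 10/11, f(4.9) = 20/23, f(5.2) = 5/6.
Sum = Δt · [f(4) + f(4.3) + f(4.6) + f(4.9) + f(5.2)].
Sum ≈ 1.369311.

1.369311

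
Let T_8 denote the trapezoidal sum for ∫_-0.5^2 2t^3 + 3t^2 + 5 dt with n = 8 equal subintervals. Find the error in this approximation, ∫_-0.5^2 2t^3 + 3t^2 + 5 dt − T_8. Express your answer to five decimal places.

-0.30518

Exact integral: ∫_-0.5^2 f(t) dt = 28.59375.
T_8 ≈ 28.8989258.
Error ≈ 28.59375 − 28.8989258 ≈ -0.30518.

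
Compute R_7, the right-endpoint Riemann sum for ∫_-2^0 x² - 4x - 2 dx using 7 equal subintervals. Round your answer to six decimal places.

Δx = (0 − (-2))/7 = 2/7.
Right endpoints: -12/7, -10/7, -8/7, -6/7, -4/7, -2/7, 0.
f(-12/7) = 382/49, f(-10/7) = 282/49, f(-8/7) = 190/49, f(-6/7) = 106/49, f(-4/7) = 30/49, f(-2/7) = -38/49, f(0) = -2.
Sum = Δx · [f(-12/7) + f(-10/7) + f(-8/7) + ...].
Sum ≈ 4.979592.

4.979592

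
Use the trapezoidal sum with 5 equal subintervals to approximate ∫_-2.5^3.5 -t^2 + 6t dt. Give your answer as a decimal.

-2.94

Δt = (3.5 − (-2.5))/5 = 1.2.
f(-2.5) = -21.25, f(-1.3) = -9.49, f(-0.1) = -0.61, f(1.1) = 5.39, f(2.3) = 8.51, f(3.5) = 8.75.
T_5 = (Δt/2)·[f(t_0) + 2f(t_1) + ... + 2f(t_{4}) + f(t_5)].
Sum = -2.94.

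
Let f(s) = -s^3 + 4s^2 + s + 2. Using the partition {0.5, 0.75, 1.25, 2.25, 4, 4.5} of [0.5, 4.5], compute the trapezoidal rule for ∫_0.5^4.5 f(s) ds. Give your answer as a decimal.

Subinterval widths: 0.25, 0.5, 1, 1.75, 0.5.
f(0.5) = 3.375, f(0.75) = 4.578125, f(1.25) = 7.546875, f(2.25) = 13.109375, f(4) = 6, f(4.5) = -3.625.
On each subinterval the trapezoid contributes (Δs_i/2)·[f(s_{i-1}) + f(s_i)].
Sum = 31.66796875.

31.66796875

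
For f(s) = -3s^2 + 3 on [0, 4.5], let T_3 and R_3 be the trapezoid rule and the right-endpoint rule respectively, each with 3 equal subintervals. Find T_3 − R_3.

45.5625

T_3 = -82.6875.
R_3 = -128.25.
T_3 − R_3 = 45.5625.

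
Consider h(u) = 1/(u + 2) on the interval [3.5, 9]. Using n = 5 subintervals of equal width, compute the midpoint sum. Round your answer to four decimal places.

0.6919

Δu = (9 − 3.5)/5 = 1.1.
Midpoints: 4.05, 5.15, 6.25, 7.35, 8.45.
h(4.05) = 20/121, h(5.15) = 20/143, h(6.25) = 4/33, h(7.35) = 20/187, h(8.45) = 20/209.
Sum = Δu · [h(4.05) + h(5.15) + h(6.25) + h(7.35) + h(8.45)].
Sum ≈ 0.6919.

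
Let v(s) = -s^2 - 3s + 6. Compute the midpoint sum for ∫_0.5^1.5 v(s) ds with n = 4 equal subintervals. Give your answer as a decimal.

Δs = (1.5 − 0.5)/4 = 0.25.
Midpoints: 0.625, 0.875, 1.125, 1.375.
v(0.625) = 3.734375, v(0.875) = 2.609375, v(1.125) = 1.359375, v(1.375) = -0.015625.
Sum = Δs · [v(0.625) + v(0.875) + v(1.125) + v(1.375)].
Sum = 1.921875.

1.921875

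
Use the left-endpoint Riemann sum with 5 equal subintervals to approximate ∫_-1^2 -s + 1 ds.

Δs = (2 − (-1))/5 = 0.6.
Left endpoints: -1, -0.4, 0.2, 0.8, 1.4.
f(-1) = 2, f(-0.4) = 1.4, f(0.2) = 0.8, f(0.8) = 0.2, f(1.4) = -0.4.
Sum = Δs · [f(-1) + f(-0.4) + f(0.2) + f(0.8) + f(1.4)].
Sum = 2.4.

2.4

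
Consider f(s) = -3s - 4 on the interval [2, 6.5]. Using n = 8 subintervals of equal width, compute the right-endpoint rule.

Δs = (6.5 − 2)/8 = 0.5625.
Right endpoints: 2.5625, 3.125, 3.6875, 4.25, 4.8125, 5.375, 5.9375, 6.5.
f(2.5625) = -11.6875, f(3.125) = -13.375, f(3.6875) = -15.0625, f(4.25) = -16.75, f(4.8125) = -18.4375, f(5.375) = -20.125, f(5.9375) = -21.8125, f(6.5) = -23.5.
Sum = Δs · [f(2.5625) + f(3.125) + f(3.6875) + ...].
Sum = -79.171875.

-79.171875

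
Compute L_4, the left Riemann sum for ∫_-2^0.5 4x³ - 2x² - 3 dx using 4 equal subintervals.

-43.14453125

Δx = (0.5 − (-2))/4 = 0.625.
Left endpoints: -2, -1.375, -0.75, -0.125.
f(-2) = -43, f(-1.375) = -17.1796875, f(-0.75) = -5.8125, f(-0.125) = -3.0390625.
Sum = Δx · [f(-2) + f(-1.375) + f(-0.75) + f(-0.125)].
Sum = -43.14453125.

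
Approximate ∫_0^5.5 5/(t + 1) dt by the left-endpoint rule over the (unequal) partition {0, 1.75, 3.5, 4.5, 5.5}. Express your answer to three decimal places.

13.952

Subinterval widths: 1.75, 1.75, 1, 1.
Left endpoints: 0, 1.75, 3.5, 4.5.
f(0) = 5, f(1.75) = 20/11, f(3.5) = 10/9, f(4.5) = 10/11.
Sum = Σ Δt_i · f(t_i).
Sum ≈ 13.952.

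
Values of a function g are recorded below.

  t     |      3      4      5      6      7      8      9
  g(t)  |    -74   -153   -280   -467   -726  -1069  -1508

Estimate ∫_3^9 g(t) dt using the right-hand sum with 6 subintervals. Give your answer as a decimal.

Δt = 1.
Sum = 1·[(-153) + (-280) + (-467) + (-726) + (-1069) + (-1508)] = -4203.

-4203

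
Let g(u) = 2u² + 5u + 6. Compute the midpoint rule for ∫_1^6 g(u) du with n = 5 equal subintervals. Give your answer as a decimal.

Δu = (6 − 1)/5 = 1.
Midpoints: 1.5, 2.5, 3.5, 4.5, 5.5.
g(1.5) = 18, g(2.5) = 31, g(3.5) = 48, g(4.5) = 69, g(5.5) = 94.
Sum = Δu · [g(1.5) + g(2.5) + g(3.5) + g(4.5) + g(5.5)].
Sum = 260.

260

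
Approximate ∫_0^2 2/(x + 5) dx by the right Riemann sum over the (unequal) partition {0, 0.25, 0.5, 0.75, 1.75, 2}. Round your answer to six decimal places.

Subinterval widths: 0.25, 0.25, 0.25, 1, 0.25.
Right endpoints: 0.25, 0.5, 0.75, 1.75, 2.
f(0.25) = 8/21, f(0.5) = 4/11, f(0.75) = 8/23, f(1.75) = 8/27, f(2) = 2/7.
Sum = Σ Δx_i · f(x_i).
Sum ≈ 0.640829.

0.640829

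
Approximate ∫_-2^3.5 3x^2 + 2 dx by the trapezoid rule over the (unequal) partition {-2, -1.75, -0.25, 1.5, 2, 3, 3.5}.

66.875

Subinterval widths: 0.25, 1.5, 1.75, 0.5, 1, 0.5.
f(-2) = 14, f(-1.75) = 11.1875, f(-0.25) = 2.1875, f(1.5) = 8.75, f(2) = 14, f(3) = 29, f(3.5) = 38.75.
On each subinterval the trapezoid contributes (Δx_i/2)·[f(x_{i-1}) + f(x_i)].
Sum = 66.875.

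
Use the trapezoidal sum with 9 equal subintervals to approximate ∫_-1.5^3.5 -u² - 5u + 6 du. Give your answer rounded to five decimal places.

Δu = (3.5 − (-1.5))/9 = 5/9.
f(-1.5) = 11.25, f(-17/18) = 3185/324, f(-7/18) = 2525/324, f(1/6) = 185/36, f(13/18) = 605/324, f(23/18) = -655/324, f(11/6) = -235/36, f(43/18) = -3775/324, f(53/18) = -5635/324, f(3.5) = -23.75.
T_9 = (Δu/2)·[f(u_0) + 2f(u_1) + ... + 2f(u_{8}) + f(u_9)].
Sum ≈ -10.67387.

-10.67387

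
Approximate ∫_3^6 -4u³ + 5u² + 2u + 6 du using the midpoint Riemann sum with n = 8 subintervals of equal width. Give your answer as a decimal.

Δu = (6 − 3)/8 = 0.375.
Midpoints: 3.1875, 3.5625, 3.9375, 4.3125, 4.6875, 5.0625, 5.4375, 5.8125.
f(3.1875) = -67959/1024, f(3.5625) = -106773/1024, f(3.9375) = -156459/1024, f(4.3125) = -218313/1024, f(4.6875) = -293631/1024, f(5.0625) = -383709/1024, f(5.4375) = -489843/1024, f(5.8125) = -613329/1024.
Sum = Δu · [f(3.1875) + f(3.5625) + f(3.9375) + ...].
Sum = -853.27734375.

-853.27734375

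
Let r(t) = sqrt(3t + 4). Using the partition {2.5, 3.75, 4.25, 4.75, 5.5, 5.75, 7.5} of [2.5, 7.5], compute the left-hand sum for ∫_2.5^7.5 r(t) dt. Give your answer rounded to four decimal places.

Subinterval widths: 1.25, 0.5, 0.5, 0.75, 0.25, 1.75.
Left endpoints: 2.5, 3.75, 4.25, 4.75, 5.5, 5.75.
r(2.5) ≈ 3.3912, r(3.75) ≈ 3.9051, r(4.25) ≈ 4.0927, r(4.75) ≈ 4.2720, r(5.5) ≈ 4.5277, r(5.75) ≈ 4.6098.
Sum = Σ Δt_i · r(t_i).
Sum ≈ 20.6409.

20.6409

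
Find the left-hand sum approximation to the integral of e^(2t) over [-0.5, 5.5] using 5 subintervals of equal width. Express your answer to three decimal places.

Δt = (5.5 − (-0.5))/5 = 1.2.
Left endpoints: -0.5, 0.7, 1.9, 3.1, 4.3.
f(-0.5) ≈ 0.368, f(0.7) ≈ 4.055, f(1.9) ≈ 44.701, f(3.1) ≈ 492.749, f(4.3) ≈ 5431.660.
Sum = Δt · [f(-0.5) + f(0.7) + f(1.9) + f(3.1) + f(4.3)].
Sum ≈ 7168.239.

7168.239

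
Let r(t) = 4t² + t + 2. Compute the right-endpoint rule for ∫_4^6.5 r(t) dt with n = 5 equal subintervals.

326.25

Δt = (6.5 − 4)/5 = 0.5.
Right endpoints: 4.5, 5, 5.5, 6, 6.5.
r(4.5) = 87.5, r(5) = 107, r(5.5) = 128.5, r(6) = 152, r(6.5) = 177.5.
Sum = Δt · [r(4.5) + r(5) + r(5.5) + r(6) + r(6.5)].
Sum = 326.25.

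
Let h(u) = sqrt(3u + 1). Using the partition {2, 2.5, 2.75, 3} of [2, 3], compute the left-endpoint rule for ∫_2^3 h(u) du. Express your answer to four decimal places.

2.8121

Subinterval widths: 0.5, 0.25, 0.25.
Left endpoints: 2, 2.5, 2.75.
h(2) ≈ 2.6458, h(2.5) ≈ 2.9155, h(2.75) ≈ 3.0414.
Sum = Σ Δu_i · h(u_i).
Sum ≈ 2.8121.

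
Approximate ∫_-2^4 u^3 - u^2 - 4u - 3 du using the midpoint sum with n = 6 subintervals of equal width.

Δu = (4 − (-2))/6 = 1.
Midpoints: -1.5, -0.5, 0.5, 1.5, 2.5, 3.5.
f(-1.5) = -2.625, f(-0.5) = -1.375, f(0.5) = -5.125, f(1.5) = -7.875, f(2.5) = -3.625, f(3.5) = 13.625.
Sum = Δu · [f(-1.5) + f(-0.5) + f(0.5) + ...].
Sum = -7.

-7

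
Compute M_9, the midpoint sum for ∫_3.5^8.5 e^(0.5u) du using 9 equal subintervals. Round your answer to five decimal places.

Δu = (8.5 − 3.5)/9 = 5/9.
Midpoints: 34/9, 13/3, 44/9, 49/9, 6, 59/9, 64/9, 23/3, 74/9.
f(34/9) ≈ 6.61202, f(13/3) ≈ 8.72914, f(44/9) ≈ 11.52415, f(49/9) ≈ 15.21409, f(6) ≈ 20.08554, f(59/9) ≈ 26.51678, f(64/9) ≈ 35.00726, f(23/3) ≈ 46.21634, f(74/9) ≈ 61.01447.
Sum = Δu · [f(34/9) + f(13/3) + f(44/9) + ...].
Sum ≈ 128.28877.

128.28877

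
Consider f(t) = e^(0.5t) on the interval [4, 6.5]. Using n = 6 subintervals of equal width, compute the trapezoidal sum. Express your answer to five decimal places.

Δt = (6.5 − 4)/6 = 5/12.
f(4) ≈ 7.38906, f(53/12) ≈ 9.10054, f(29/6) ≈ 11.20844, f(5.25) ≈ 13.80457, f(17/3) ≈ 17.00204, f(73/12) ≈ 20.94011, f(6.5) ≈ 25.79034.
T_6 = (Δt/2)·[f(t_0) + 2f(t_1) + ... + 2f(t_{5}) + f(t_6)].
Sum ≈ 36.93558.

36.93558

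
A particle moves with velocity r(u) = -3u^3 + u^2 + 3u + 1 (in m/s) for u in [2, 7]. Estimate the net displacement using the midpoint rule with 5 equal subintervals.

-1588.125

Δu = (7 − 2)/5 = 1.
Midpoints: 2.5, 3.5, 4.5, 5.5, 6.5.
r(2.5) = -32.125, r(3.5) = -104.875, r(4.5) = -238.625, r(5.5) = -451.375, r(6.5) = -761.125.
Sum = Δu · [r(2.5) + r(3.5) + r(4.5) + r(5.5) + r(6.5)].
Sum = -1588.125.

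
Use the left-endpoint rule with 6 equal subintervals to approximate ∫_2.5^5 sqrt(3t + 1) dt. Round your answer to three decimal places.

8.487

Δt = (5 − 2.5)/6 = 5/12.
Left endpoints: 2.5, 35/12, 10/3, 3.75, 25/6, 55/12.
f(2.5) ≈ 2.915, f(35/12) ≈ 3.122, f(10/3) ≈ 3.317, f(3.75) ≈ 3.500, f(25/6) ≈ 3.674, f(55/12) ≈ 3.841.
Sum = Δt · [f(2.5) + f(35/12) + f(10/3) + ...].
Sum ≈ 8.487.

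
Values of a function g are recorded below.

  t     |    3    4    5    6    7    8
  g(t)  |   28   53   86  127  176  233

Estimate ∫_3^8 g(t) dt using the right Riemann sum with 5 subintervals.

675

Δt = 1.
Sum = 1·[53 + 86 + 127 + 176 + 233] = 675.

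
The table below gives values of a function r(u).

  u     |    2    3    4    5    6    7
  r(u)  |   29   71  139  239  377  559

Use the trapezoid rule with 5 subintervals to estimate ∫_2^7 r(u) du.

1120

Δu = 1.
T_5 = (1/2)·[29 + 2·71 + 2·139 + 2·239 + 2·377 + 559] = 1120.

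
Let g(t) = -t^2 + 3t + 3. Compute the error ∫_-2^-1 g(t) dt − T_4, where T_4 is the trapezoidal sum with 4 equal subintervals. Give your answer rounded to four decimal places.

0.0104

Exact integral: ∫_-2^-1 g(t) dt ≈ -3.833333.
T_4 = -3.84375.
Error ≈ -3.833333 − (-3.84375) ≈ 0.0104.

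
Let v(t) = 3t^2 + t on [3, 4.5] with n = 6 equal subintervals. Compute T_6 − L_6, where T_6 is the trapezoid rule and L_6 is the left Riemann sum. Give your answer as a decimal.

4.40625

T_6 = 69.796875.
L_6 = 65.390625.
T_6 − L_6 = 4.40625.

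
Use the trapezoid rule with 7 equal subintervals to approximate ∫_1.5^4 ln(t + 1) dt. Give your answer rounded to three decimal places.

Δt = (4 − 1.5)/7 = 5/14.
f(1.5) ≈ 0.916, f(13/7) ≈ 1.050, f(31/14) ≈ 1.168, f(18/7) ≈ 1.273, f(41/14) ≈ 1.368, f(23/7) ≈ 1.455, f(51/14) ≈ 1.535, f(4) ≈ 1.609.
T_7 = (Δt/2)·[f(t_0) + 2f(t_1) + ... + 2f(t_{6}) + f(t_7)].
Sum ≈ 3.254.

3.254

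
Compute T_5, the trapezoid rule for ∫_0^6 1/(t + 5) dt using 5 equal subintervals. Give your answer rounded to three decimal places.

Δt = (6 − 0)/5 = 1.2.
f(0) = 0.2, f(1.2) = 5/31, f(2.4) = 5/37, f(3.6) = 5/43, f(4.8) = 5/49, f(6) = 1/11.
T_5 = (Δt/2)·[f(t_0) + 2f(t_1) + ... + 2f(t_{4}) + f(t_5)].
Sum ≈ 0.792.

0.792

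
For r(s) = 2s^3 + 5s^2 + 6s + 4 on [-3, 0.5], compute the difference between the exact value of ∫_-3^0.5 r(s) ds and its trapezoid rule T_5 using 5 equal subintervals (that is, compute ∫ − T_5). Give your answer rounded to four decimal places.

0.7146

Exact integral: ∫_-3^0.5 r(s) ds ≈ -7.510417.
T_5 = -8.225.
Error ≈ -7.510417 − (-8.225) ≈ 0.7146.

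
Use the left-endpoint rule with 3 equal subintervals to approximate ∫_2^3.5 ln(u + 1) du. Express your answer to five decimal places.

Δu = (3.5 − 2)/3 = 0.5.
Left endpoints: 2, 2.5, 3.
f(2) ≈ 1.09861, f(2.5) ≈ 1.25276, f(3) ≈ 1.38629.
Sum = Δu · [f(2) + f(2.5) + f(3)].
Sum ≈ 1.86883.

1.86883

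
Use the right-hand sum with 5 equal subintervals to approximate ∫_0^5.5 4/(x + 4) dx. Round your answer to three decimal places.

3.162

Δx = (5.5 − 0)/5 = 1.1.
Right endpoints: 1.1, 2.2, 3.3, 4.4, 5.5.
f(1.1) = 40/51, f(2.2) = 20/31, f(3.3) = 40/73, f(4.4) = 10/21, f(5.5) = 8/19.
Sum = Δx · [f(1.1) + f(2.2) + f(3.3) + f(4.4) + f(5.5)].
Sum ≈ 3.162.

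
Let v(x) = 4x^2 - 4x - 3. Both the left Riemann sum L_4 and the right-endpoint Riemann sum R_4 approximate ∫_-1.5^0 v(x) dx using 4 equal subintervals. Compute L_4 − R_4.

5.625

L_4 = 7.453125.
R_4 = 1.828125.
L_4 − R_4 = 5.625.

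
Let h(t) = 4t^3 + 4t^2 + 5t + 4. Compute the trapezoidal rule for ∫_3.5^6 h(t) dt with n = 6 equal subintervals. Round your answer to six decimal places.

1450.558449

Δt = (6 − 3.5)/6 = 5/12.
h(3.5) = 242, h(47/12) = 140519/432, h(13/3) = 11509/27, h(4.75) = 546.6875, h(31/6) = 18584/27, h(67/12) = 368419/432, h(6) = 1042.
T_6 = (Δt/2)·[h(t_0) + 2h(t_1) + ... + 2h(t_{5}) + h(t_6)].
Sum ≈ 1450.558449.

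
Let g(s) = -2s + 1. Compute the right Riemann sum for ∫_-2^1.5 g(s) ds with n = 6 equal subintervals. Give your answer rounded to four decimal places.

Δs = (1.5 − (-2))/6 = 7/12.
Right endpoints: -17/12, -5/6, -0.25, 1/3, 11/12, 1.5.
g(-17/12) = 23/6, g(-5/6) = 8/3, g(-0.25) = 1.5, g(1/3) = 1/3, g(11/12) = -5/6, g(1.5) = -2.
Sum = Δs · [g(-17/12) + g(-5/6) + g(-0.25) + ...].
Sum ≈ 3.2083.

3.2083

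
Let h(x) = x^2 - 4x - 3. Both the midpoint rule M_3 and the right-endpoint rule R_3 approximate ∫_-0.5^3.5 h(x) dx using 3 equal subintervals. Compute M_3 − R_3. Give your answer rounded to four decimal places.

0.8889

M_3 ≈ -22.259259.
R_3 ≈ -23.148148.
M_3 − R_3 ≈ 0.8889.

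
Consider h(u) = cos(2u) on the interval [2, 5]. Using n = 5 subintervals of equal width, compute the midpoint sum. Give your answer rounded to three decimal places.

Δu = (5 − 2)/5 = 0.6.
Midpoints: 2.3, 2.9, 3.5, 4.1, 4.7.
h(2.3) ≈ -0.112, h(2.9) ≈ 0.886, h(3.5) ≈ 0.754, h(4.1) ≈ -0.339, h(4.7) ≈ -1.000.
Sum = Δu · [h(2.3) + h(2.9) + h(3.5) + h(4.1) + h(4.7)].
Sum ≈ 0.113.

0.113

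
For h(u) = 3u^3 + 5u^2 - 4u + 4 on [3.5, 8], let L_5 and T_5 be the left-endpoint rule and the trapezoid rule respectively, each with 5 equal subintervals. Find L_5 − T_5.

-741.65625

L_5 = 2948.6475.
T_5 = 3690.30375.
L_5 − T_5 = -741.65625.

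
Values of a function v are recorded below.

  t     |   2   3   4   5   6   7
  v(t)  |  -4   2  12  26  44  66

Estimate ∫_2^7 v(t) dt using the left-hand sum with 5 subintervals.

Δt = 1.
Sum = 1·[(-4) + 2 + 12 + 26 + 44] = 80.

80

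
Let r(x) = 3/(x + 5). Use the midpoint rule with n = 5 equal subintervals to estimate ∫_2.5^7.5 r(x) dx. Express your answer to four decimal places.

Δx = (7.5 − 2.5)/5 = 1.
Midpoints: 3, 4, 5, 6, 7.
r(3) = 0.375, r(4) = 1/3, r(5) = 0.3, r(6) = 3/11, r(7) = 0.25.
Sum = Δx · [r(3) + r(4) + r(5) + r(6) + r(7)].
Sum ≈ 1.5311.

1.5311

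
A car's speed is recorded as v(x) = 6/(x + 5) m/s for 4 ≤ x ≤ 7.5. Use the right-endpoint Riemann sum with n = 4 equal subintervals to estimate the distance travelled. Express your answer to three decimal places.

Δx = (7.5 − 4)/4 = 0.875.
Right endpoints: 4.875, 5.75, 6.625, 7.5.
v(4.875) = 48/79, v(5.75) = 24/43, v(6.625) = 16/31, v(7.5) = 0.48.
Sum = Δx · [v(4.875) + v(5.75) + v(6.625) + v(7.5)].
Sum ≈ 1.892.

1.892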